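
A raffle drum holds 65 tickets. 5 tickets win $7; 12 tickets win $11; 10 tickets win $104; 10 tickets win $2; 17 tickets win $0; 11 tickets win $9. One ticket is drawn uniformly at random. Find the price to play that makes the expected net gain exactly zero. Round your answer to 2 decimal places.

E[payout] = (5/65)·7 + (12/65)·11 + (10/65)·104 + (10/65)·2 + (17/65)·0 + (11/65)·9 = 102/5
Fair fee = E[payout] = 102/5 ≈ $20.40

$20.40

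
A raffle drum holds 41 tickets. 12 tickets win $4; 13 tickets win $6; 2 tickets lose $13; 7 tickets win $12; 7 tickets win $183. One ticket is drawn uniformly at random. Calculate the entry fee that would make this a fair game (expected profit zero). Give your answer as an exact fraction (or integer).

1465/41 dollars

E[payout] = (12/41)·4 + (13/41)·6 + (2/41)·(-13) + (7/41)·12 + (7/41)·183 = 1465/41
Fair fee = E[payout] = 1465/41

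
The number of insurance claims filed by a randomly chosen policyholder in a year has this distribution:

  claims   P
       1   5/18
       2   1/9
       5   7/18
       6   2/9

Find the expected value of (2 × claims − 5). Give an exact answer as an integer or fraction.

E[2x-5] = (5/18)·(-3) + (1/9)·(-1) + (7/18)·5 + (2/9)·7
     = 23/9

23/9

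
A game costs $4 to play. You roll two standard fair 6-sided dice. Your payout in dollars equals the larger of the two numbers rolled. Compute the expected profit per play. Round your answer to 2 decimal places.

$0.47

Distribution of the larger of the two numbers rolled: 1 w.p. 1/36, 2 w.p. 1/12, 3 w.p. 5/36, 4 w.p. 7/36, 5 w.p. 1/4, 6 w.p. 11/36
E[payout] = (1/36)·1 + (1/12)·2 + (5/36)·3 + (7/36)·4 + (1/4)·5 + (11/36)·6 = 161/36
Expected profit = 161/36 − 4 = 17/36 ≈ $0.47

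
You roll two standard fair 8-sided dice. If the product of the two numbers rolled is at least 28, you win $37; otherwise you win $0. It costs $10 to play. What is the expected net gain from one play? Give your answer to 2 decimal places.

E[payout] = (45/64)·0 + (19/64)·37 = 703/64
Expected profit = 703/64 − 10 = 63/64 ≈ $0.98

$0.98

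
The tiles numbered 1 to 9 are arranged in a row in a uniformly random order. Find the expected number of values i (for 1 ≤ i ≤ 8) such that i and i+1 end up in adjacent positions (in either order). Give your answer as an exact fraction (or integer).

For each i ∈ {1,…,8}, let Xᵢ = 1 if i and i+1 are adjacent. P(Xᵢ=1) = 2·(9−1)!/9! = 2/9.
By linearity, E[ΣXᵢ] = (8)·(2/9) = 16/9.

16/9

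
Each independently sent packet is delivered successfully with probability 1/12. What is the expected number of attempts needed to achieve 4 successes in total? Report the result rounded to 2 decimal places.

By linearity (sum of 4 independent geometric waits), E[trials] = 4/p = 4/(1/12) = 48.
≈ 48.00

48.00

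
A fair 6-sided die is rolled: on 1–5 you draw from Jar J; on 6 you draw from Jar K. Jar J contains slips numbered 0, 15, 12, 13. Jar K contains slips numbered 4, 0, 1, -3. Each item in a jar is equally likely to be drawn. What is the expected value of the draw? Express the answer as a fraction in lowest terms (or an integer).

101/12

E[X | Jar J] = (0 + 15 + 12 + 13)/4 = 10
E[X | Jar K] = (4 + 0 + 1 − 3)/4 = 1/2
E[X] = (5/6)·10 + (1/6)·1/2 = 101/12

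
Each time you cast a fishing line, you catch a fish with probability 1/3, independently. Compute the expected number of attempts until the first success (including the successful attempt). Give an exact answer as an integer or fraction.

3

For a geometric distribution, E[trials] = 1/p = 1/(1/3) = 3.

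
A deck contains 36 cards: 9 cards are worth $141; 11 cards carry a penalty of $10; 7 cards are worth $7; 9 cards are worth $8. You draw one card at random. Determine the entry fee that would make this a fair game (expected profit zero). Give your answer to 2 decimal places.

E[payout] = (9/36)·141 + (11/36)·(-10) + (7/36)·7 + (9/36)·8 = 320/9
Fair fee = E[payout] = 320/9 ≈ $35.56

$35.56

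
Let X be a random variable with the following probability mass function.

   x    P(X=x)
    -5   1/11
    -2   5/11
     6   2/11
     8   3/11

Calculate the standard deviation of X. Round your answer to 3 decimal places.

4.944

E[X] = 21/11, E[X²] = 309/11
Var(X) = E[X²] − (E[X])² = 309/11 − 441/121 = 2958/121
SD(X) = √(2958/121) ≈ 4.944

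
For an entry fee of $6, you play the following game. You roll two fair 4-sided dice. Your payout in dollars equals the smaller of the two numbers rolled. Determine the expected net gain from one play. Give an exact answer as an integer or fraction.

-33/8 dollars

Distribution of the smaller of the two numbers rolled: 1 w.p. 7/16, 2 w.p. 5/16, 3 w.p. 3/16, 4 w.p. 1/16
E[payout] = (7/16)·1 + (5/16)·2 + (3/16)·3 + (1/16)·4 = 15/8
Expected profit = 15/8 − 6 = -33/8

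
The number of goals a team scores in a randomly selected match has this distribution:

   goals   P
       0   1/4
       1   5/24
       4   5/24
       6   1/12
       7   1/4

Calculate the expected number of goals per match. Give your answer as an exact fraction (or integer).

E[X] = (1/4)·0 + (5/24)·1 + (5/24)·4 + (1/12)·6 + (1/4)·7
     = 79/24

79/24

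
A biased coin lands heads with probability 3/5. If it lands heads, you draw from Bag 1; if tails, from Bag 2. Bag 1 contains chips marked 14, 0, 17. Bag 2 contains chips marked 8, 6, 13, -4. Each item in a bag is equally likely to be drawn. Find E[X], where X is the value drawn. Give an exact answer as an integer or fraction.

17/2

E[X | Bag 1] = (14 + 0 + 17)/3 = 31/3
E[X | Bag 2] = (8 + 6 + 13 − 4)/4 = 23/4
E[X] = (3/5)·31/3 + (2/5)·23/4 = 17/2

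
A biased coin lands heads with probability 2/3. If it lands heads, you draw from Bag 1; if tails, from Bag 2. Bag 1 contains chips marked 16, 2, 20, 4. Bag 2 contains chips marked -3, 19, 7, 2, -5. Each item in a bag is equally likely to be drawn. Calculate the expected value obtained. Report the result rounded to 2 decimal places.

8.33

E[X | Bag 1] = (16 + 2 + 20 + 4)/4 = 21/2
E[X | Bag 2] = (-3 + 19 + 7 + 2 − 5)/5 = 4
E[X] = (2/3)·21/2 + (1/3)·4 = 25/3 ≈ 8.33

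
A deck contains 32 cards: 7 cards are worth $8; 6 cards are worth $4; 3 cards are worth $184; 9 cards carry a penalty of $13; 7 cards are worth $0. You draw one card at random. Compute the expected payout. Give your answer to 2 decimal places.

$16.09

E[payout] = (7/32)·8 + (6/32)·4 + (3/32)·184 + (9/32)·(-13) + (7/32)·0 = 515/32
≈ $16.09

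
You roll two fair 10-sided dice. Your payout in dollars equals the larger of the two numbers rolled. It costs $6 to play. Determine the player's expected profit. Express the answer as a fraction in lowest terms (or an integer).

Distribution of the larger of the two numbers rolled: 1 w.p. 1/100, 2 w.p. 3/100, 3 w.p. 1/20, 4 w.p. 7/100, 5 w.p. 9/100, 6 w.p. 11/100, …
E[payout] = (1/100)·1 + (3/100)·2 + (1/20)·3 + (7/100)·4 + (9/100)·5 + (11/100)·6 + (13/100)·7 + (3/20)·8 + (17/100)·9 + (19/100)·10 = 143/20
Expected profit = 143/20 − 6 = 23/20

23/20 dollars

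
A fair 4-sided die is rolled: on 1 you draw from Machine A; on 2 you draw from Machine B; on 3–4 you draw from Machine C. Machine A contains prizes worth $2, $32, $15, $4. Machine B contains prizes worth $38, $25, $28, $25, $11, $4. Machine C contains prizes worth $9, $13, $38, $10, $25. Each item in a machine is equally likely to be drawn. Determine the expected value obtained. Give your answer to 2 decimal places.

$18.27

E[X | Machine A] = (2 + 32 + 15 + 4)/4 = 53/4
E[X | Machine B] = (38 + 25 + 28 + 25 + 11 + 4)/6 = 131/6
E[X | Machine C] = (9 + 13 + 38 + 10 + 25)/5 = 19
E[X] = (1/4)·53/4 + (1/4)·131/6 + (1/2)·19 = 877/48 ≈ 18.27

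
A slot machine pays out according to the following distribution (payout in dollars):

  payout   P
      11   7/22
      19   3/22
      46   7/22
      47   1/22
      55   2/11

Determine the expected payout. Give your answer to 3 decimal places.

E[X] = (7/22)·11 + (3/22)·19 + (7/22)·46 + (1/22)·47 + (2/11)·55
     = 723/22 ≈ 32.864

$32.864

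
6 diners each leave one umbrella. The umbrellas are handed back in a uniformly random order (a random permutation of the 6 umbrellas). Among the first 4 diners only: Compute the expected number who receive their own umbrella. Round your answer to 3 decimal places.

Let Xᵢ = 1 if person i gets their own umbrella. For each i, P(Xᵢ=1) = 1/6.
By linearity of expectation, E[X₁+…+X_4] = 4·(1/6) = 2/3.
≈ 0.667

0.667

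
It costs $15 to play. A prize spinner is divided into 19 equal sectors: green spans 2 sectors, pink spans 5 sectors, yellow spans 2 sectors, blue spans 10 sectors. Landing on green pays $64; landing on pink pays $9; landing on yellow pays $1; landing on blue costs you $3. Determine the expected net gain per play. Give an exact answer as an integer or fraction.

-140/19 dollars

E[payout] = (2/19)·64 + (5/19)·9 + (2/19)·1 + (10/19)·(-3) = 145/19
Expected profit = 145/19 − 15 = -140/19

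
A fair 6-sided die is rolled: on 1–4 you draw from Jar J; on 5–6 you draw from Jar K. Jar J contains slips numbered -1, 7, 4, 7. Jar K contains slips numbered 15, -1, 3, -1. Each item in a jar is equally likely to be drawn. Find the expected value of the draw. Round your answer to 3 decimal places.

4.167

E[X | Jar J] = (-1 + 7 + 4 + 7)/4 = 17/4
E[X | Jar K] = (15 − 1 + 3 − 1)/4 = 4
E[X] = (2/3)·17/4 + (1/3)·4 = 25/6 ≈ 4.167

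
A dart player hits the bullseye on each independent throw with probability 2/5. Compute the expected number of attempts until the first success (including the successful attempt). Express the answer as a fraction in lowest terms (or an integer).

For a geometric distribution, E[trials] = 1/p = 1/(2/5) = 5/2.

5/2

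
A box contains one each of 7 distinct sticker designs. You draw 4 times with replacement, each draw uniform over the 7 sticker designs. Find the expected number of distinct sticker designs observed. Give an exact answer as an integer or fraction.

1105/343

Let Xⱼ=1 if type j appears at least once. P(Xⱼ=1) = 1 − ((7−1)/7)^4 = 1105/2401.
E[#distinct] = 7·1105/2401 = 1105/343.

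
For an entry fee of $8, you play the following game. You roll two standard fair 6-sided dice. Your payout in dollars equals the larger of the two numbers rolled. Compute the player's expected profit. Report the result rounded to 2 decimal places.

Distribution of the larger of the two numbers rolled: 1 w.p. 1/36, 2 w.p. 1/12, 3 w.p. 5/36, 4 w.p. 7/36, 5 w.p. 1/4, 6 w.p. 11/36
E[payout] = (1/36)·1 + (1/12)·2 + (5/36)·3 + (7/36)·4 + (1/4)·5 + (11/36)·6 = 161/36
Expected profit = 161/36 − 8 = -127/36 ≈ -$3.53

-$3.53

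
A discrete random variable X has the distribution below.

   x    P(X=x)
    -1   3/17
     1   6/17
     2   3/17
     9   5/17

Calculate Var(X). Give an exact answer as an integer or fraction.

4326/289

E[X] = (3/17)·(-1) + (6/17)·1 + (3/17)·2 + (5/17)·9 = 54/17
E[X²] = (3/17)·1 + (6/17)·1 + (3/17)·4 + (5/17)·81 = 426/17
Var(X) = 426/17 − (54/17)² = 4326/289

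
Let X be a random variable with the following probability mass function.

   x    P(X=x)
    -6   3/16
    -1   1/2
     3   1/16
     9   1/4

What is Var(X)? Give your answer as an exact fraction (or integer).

E[X] = (3/16)·(-6) + (1/2)·(-1) + (1/16)·3 + (1/4)·9 = 13/16
E[X²] = (3/16)·36 + (1/2)·1 + (1/16)·9 + (1/4)·81 = 449/16
Var(X) = 449/16 − (13/16)² = 7015/256

7015/256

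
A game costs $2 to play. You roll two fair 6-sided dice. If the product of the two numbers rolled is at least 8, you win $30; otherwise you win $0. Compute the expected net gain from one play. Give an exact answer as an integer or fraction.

E[payout] = (7/18)·0 + (11/18)·30 = 55/3
Expected profit = 55/3 − 2 = 49/3

49/3 dollars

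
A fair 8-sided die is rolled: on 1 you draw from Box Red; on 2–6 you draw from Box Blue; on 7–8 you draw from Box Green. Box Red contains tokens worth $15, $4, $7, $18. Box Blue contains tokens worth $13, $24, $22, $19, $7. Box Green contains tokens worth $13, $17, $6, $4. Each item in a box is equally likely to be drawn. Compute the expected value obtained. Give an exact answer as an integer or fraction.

E[X | Box Red] = (15 + 4 + 7 + 18)/4 = 11
E[X | Box Blue] = (13 + 24 + 22 + 19 + 7)/5 = 17
E[X | Box Green] = (13 + 17 + 6 + 4)/4 = 10
E[X] = (1/8)·11 + (5/8)·17 + (1/4)·10 = 29/2

29/2 dollars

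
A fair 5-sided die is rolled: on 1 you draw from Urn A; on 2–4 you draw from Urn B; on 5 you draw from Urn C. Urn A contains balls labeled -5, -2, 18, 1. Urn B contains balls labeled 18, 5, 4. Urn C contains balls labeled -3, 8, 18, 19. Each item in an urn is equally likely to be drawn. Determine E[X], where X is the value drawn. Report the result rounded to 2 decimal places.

8.10

E[X | Urn A] = (-5 − 2 + 18 + 1)/4 = 3
E[X | Urn B] = (18 + 5 + 4)/3 = 9
E[X | Urn C] = (-3 + 8 + 18 + 19)/4 = 21/2
E[X] = (1/5)·3 + (3/5)·9 + (1/5)·21/2 = 81/10 ≈ 8.10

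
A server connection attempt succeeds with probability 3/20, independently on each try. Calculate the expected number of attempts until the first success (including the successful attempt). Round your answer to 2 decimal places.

For a geometric distribution, E[trials] = 1/p = 1/(3/20) = 20/3.
≈ 6.67

6.67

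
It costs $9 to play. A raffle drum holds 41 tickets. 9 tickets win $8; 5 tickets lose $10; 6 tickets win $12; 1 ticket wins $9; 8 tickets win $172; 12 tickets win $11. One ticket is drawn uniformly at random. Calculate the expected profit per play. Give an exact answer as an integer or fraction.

1242/41 dollars

E[payout] = (9/41)·8 + (5/41)·(-10) + (6/41)·12 + (1/41)·9 + (8/41)·172 + (12/41)·11 = 1611/41
Expected profit = 1611/41 − 9 = 1242/41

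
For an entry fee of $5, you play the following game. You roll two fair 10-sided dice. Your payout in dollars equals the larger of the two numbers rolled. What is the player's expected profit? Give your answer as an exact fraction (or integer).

43/20 dollars

Distribution of the larger of the two numbers rolled: 1 w.p. 1/100, 2 w.p. 3/100, 3 w.p. 1/20, 4 w.p. 7/100, 5 w.p. 9/100, 6 w.p. 11/100, …
E[payout] = (1/100)·1 + (3/100)·2 + (1/20)·3 + (7/100)·4 + (9/100)·5 + (11/100)·6 + (13/100)·7 + (3/20)·8 + (17/100)·9 + (19/100)·10 = 143/20
Expected profit = 143/20 − 5 = 43/20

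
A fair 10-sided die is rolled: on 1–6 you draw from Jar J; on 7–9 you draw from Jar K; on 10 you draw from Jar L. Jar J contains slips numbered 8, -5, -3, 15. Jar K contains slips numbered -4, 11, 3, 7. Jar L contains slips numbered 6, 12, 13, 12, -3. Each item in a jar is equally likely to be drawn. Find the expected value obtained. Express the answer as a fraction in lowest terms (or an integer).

E[X | Jar J] = (8 − 5 − 3 + 15)/4 = 15/4
E[X | Jar K] = (-4 + 11 + 3 + 7)/4 = 17/4
E[X | Jar L] = (6 + 12 + 13 + 12 − 3)/5 = 8
E[X] = (3/5)·15/4 + (3/10)·17/4 + (1/10)·8 = 173/40

173/40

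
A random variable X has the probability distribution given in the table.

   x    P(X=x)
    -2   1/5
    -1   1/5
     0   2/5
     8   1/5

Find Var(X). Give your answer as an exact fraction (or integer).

E[X] = (1/5)·(-2) + (1/5)·(-1) + (2/5)·0 + (1/5)·8 = 1
E[X²] = (1/5)·4 + (1/5)·1 + (2/5)·0 + (1/5)·64 = 69/5
Var(X) = 69/5 − (1)² = 64/5

64/5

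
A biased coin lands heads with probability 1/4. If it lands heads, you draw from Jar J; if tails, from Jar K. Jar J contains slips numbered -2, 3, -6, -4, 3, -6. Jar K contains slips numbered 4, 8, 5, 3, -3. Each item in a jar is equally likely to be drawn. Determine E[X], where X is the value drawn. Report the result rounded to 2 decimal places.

2.05

E[X | Jar J] = (-2 + 3 − 6 − 4 + 3 − 6)/6 = -2
E[X | Jar K] = (4 + 8 + 5 + 3 − 3)/5 = 17/5
E[X] = (1/4)·(-2) + (3/4)·17/5 = 41/20 ≈ 2.05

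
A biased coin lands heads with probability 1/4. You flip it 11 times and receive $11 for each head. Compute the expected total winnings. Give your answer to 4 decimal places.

E[#heads] = 11·1/4 = 11/4 (linearity over flips).
E[winnings] = 11·11/4 = 121/4.
≈ 30.2500

$30.2500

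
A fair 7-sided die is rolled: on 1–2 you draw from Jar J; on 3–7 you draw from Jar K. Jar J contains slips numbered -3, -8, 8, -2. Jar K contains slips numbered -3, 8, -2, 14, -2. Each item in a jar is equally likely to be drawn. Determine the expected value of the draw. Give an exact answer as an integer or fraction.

E[X | Jar J] = (-3 − 8 + 8 − 2)/4 = -5/4
E[X | Jar K] = (-3 + 8 − 2 + 14 − 2)/5 = 3
E[X] = (2/7)·(-5/4) + (5/7)·3 = 25/14

25/14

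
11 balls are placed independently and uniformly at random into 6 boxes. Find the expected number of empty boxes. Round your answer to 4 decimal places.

0.8075

Let Xⱼ=1 if box j is empty. P(Xⱼ=1) = ((6-1)/6)^11 = 48828125/362797056.
By linearity, E[#empty] = 6·48828125/362797056 = 48828125/60466176.
≈ 0.8075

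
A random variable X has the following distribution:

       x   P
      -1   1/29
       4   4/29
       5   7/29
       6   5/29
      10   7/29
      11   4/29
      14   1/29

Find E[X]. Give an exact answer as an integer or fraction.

E[X] = (1/29)·(-1) + (4/29)·4 + (7/29)·5 + (5/29)·6 + (7/29)·10 + (4/29)·11 + (1/29)·14
     = 208/29

208/29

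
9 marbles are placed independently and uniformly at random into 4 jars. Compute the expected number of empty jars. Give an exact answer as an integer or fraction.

Let Xⱼ=1 if jar j is empty. P(Xⱼ=1) = ((4-1)/4)^9 = 19683/262144.
By linearity, E[#empty] = 4·19683/262144 = 19683/65536.

19683/65536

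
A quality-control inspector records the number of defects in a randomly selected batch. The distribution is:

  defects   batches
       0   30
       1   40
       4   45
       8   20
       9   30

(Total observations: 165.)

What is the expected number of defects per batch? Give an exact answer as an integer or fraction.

130/33

Total = 165, so P(defects=0) = 30/165, etc.
E[X] = (2/11)·0 + (8/33)·1 + (3/11)·4 + (4/33)·8 + (2/11)·9
     = 130/33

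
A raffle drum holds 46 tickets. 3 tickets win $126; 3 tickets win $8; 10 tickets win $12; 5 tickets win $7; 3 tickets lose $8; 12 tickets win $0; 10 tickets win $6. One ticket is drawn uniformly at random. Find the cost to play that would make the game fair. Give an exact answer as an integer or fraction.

E[payout] = (3/46)·126 + (3/46)·8 + (10/46)·12 + (5/46)·7 + (3/46)·(-8) + (12/46)·0 + (10/46)·6 = 593/46
Fair fee = E[payout] = 593/46

593/46 dollars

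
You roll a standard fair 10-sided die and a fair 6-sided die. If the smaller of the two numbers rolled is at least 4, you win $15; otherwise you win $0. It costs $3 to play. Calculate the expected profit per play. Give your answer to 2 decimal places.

$2.25

E[payout] = (13/20)·0 + (7/20)·15 = 21/4
Expected profit = 21/4 − 3 = 9/4 ≈ $2.25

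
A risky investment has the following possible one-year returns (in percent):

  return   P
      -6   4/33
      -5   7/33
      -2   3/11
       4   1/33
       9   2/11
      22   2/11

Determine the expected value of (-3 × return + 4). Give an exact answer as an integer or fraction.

E[-3x+4] = (4/33)·22 + (7/33)·19 + (3/11)·10 + (1/33)·(-8) + (2/11)·(-23) + (2/11)·(-62)
     = -69/11

-69/11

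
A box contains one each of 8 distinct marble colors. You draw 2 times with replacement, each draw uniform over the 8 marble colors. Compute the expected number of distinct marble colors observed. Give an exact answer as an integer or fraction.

15/8

Let Xⱼ=1 if type j appears at least once. P(Xⱼ=1) = 1 − ((8−1)/8)^2 = 15/64.
E[#distinct] = 8·15/64 = 15/8.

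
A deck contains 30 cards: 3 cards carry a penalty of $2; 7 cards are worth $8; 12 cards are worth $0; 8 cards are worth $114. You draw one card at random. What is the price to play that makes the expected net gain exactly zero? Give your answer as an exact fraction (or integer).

E[payout] = (3/30)·(-2) + (7/30)·8 + (12/30)·0 + (8/30)·114 = 481/15
Fair fee = E[payout] = 481/15

481/15 dollars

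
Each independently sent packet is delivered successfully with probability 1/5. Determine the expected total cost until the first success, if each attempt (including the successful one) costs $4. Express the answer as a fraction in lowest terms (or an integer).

E[#attempts] = 1/p = 5; E[cost] = 4·5 = 20.

$20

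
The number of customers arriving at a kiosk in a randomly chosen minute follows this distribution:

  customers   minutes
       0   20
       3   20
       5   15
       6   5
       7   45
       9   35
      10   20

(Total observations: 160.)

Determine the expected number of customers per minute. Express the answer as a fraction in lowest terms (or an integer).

199/32

Total = 160, so P(customers=0) = 20/160, etc.
E[X] = (1/8)·0 + (1/8)·3 + (3/32)·5 + (1/32)·6 + (9/32)·7 + (7/32)·9 + (1/8)·10
     = 199/32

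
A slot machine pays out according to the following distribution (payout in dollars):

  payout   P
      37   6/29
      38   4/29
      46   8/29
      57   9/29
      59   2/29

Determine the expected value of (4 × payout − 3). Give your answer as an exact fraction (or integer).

E[4x-3] = (6/29)·145 + (4/29)·149 + (8/29)·181 + (9/29)·225 + (2/29)·233
     = 5405/29

5405/29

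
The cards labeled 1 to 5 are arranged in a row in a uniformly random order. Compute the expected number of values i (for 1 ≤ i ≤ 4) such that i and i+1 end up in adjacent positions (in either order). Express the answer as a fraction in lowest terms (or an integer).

For each i ∈ {1,…,4}, let Xᵢ = 1 if i and i+1 are adjacent. P(Xᵢ=1) = 2·(5−1)!/5! = 2/5.
By linearity, E[ΣXᵢ] = (4)·(2/5) = 8/5.

8/5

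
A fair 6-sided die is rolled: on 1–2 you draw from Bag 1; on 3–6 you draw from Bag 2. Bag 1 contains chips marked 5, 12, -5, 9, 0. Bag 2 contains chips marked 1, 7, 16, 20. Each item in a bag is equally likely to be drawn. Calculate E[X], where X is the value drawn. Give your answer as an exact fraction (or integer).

E[X | Bag 1] = (5 + 12 − 5 + 9 + 0)/5 = 21/5
E[X | Bag 2] = (1 + 7 + 16 + 20)/4 = 11
E[X] = (1/3)·21/5 + (2/3)·11 = 131/15

131/15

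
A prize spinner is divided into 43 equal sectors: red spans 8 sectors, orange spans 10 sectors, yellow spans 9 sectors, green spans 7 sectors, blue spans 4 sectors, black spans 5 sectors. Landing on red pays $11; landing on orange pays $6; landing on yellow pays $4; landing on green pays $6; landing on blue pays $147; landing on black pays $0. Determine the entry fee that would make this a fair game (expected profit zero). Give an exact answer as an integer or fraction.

E[payout] = (8/43)·11 + (10/43)·6 + (9/43)·4 + (7/43)·6 + (4/43)·147 + (5/43)·0 = 814/43
Fair fee = E[payout] = 814/43

814/43 dollars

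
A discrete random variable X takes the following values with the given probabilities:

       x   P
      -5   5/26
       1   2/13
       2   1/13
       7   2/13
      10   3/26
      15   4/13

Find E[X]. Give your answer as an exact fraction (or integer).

E[X] = (5/26)·(-5) + (2/13)·1 + (1/13)·2 + (2/13)·7 + (3/26)·10 + (4/13)·15
     = 161/26

161/26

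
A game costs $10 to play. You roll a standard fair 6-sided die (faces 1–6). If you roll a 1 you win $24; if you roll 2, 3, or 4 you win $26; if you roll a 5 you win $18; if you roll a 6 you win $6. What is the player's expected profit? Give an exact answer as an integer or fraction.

E[payout] = (1/6)·6 + (1/6)·18 + (1/6)·24 + (1/2)·26 = 21
Expected profit = 21 − 10 = 11

$11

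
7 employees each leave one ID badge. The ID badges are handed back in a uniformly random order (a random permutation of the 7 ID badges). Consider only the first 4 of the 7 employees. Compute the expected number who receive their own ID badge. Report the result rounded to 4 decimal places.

0.5714

Let Xᵢ = 1 if person i gets their own ID badge. For each i, P(Xᵢ=1) = 1/7.
By linearity of expectation, E[X₁+…+X_4] = 4·(1/7) = 4/7.
≈ 0.5714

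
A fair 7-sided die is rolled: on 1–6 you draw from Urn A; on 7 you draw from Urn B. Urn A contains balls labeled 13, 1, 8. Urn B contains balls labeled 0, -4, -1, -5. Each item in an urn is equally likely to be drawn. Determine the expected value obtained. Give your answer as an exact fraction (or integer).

E[X | Urn A] = (13 + 1 + 8)/3 = 22/3
E[X | Urn B] = (0 − 4 − 1 − 5)/4 = -5/2
E[X] = (6/7)·22/3 + (1/7)·(-5/2) = 83/14

83/14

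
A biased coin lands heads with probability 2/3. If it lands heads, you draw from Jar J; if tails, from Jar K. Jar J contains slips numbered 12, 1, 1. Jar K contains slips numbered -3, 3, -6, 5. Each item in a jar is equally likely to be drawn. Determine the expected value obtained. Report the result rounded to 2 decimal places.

E[X | Jar J] = (12 + 1 + 1)/3 = 14/3
E[X | Jar K] = (-3 + 3 − 6 + 5)/4 = -1/4
E[X] = (2/3)·14/3 + (1/3)·(-1/4) = 109/36 ≈ 3.03

3.03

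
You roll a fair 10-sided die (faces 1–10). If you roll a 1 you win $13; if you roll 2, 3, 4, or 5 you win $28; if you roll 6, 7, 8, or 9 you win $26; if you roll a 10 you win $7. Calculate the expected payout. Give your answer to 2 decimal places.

E[payout] = (1/10)·7 + (1/10)·13 + (2/5)·26 + (2/5)·28 = 118/5
≈ $23.60

$23.60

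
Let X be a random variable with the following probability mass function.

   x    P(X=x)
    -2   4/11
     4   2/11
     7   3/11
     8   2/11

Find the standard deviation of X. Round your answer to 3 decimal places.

E[X] = 37/11, E[X²] = 323/11
Var(X) = E[X²] − (E[X])² = 323/11 − 1369/121 = 2184/121
SD(X) = √(2184/121) ≈ 4.248

4.248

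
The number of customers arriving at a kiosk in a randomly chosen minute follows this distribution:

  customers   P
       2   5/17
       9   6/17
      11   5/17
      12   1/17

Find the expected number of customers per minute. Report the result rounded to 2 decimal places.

7.71

E[X] = (5/17)·2 + (6/17)·9 + (5/17)·11 + (1/17)·12
     = 131/17 ≈ 7.71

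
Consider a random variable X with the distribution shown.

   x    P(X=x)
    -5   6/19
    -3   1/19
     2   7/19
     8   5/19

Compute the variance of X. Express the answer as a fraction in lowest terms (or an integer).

9192/361

E[X] = (6/19)·(-5) + (1/19)·(-3) + (7/19)·2 + (5/19)·8 = 21/19
E[X²] = (6/19)·25 + (1/19)·9 + (7/19)·4 + (5/19)·64 = 507/19
Var(X) = 507/19 − (21/19)² = 9192/361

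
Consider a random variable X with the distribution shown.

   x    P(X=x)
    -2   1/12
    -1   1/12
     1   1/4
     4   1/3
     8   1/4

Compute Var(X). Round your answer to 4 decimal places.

E[X] = (1/12)·(-2) + (1/12)·(-1) + (1/4)·1 + (1/3)·4 + (1/4)·8 = 10/3
E[X²] = (1/12)·4 + (1/12)·1 + (1/4)·1 + (1/3)·16 + (1/4)·64 = 22
Var(X) = 22 − (10/3)² = 98/9 ≈ 10.8889

10.8889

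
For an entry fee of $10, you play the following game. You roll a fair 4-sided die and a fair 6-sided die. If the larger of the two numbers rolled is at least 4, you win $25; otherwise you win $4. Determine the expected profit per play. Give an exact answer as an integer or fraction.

E[payout] = (3/8)·4 + (5/8)·25 = 137/8
Expected profit = 137/8 − 10 = 57/8

57/8 dollars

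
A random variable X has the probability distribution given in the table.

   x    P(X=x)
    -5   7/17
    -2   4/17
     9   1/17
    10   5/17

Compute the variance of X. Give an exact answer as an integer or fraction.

12868/289

E[X] = (7/17)·(-5) + (4/17)·(-2) + (1/17)·9 + (5/17)·10 = 16/17
E[X²] = (7/17)·25 + (4/17)·4 + (1/17)·81 + (5/17)·100 = 772/17
Var(X) = 772/17 − (16/17)² = 12868/289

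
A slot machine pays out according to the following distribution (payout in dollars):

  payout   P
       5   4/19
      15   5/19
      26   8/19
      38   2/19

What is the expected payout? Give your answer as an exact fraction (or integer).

379/19 dollars

E[X] = (4/19)·5 + (5/19)·15 + (8/19)·26 + (2/19)·38
     = 379/19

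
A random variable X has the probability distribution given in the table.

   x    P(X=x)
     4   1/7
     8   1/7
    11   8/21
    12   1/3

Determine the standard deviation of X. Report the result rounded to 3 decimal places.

E[X] = 208/21, E[X²] = 2216/21
Var(X) = E[X²] − (E[X])² = 2216/21 − 43264/441 = 3272/441
SD(X) = √(3272/441) ≈ 2.724

2.724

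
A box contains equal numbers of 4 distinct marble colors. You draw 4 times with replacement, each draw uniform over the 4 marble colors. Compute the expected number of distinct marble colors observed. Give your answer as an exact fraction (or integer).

175/64

Let Xⱼ=1 if type j appears at least once. P(Xⱼ=1) = 1 − ((4−1)/4)^4 = 175/256.
E[#distinct] = 4·175/256 = 175/64.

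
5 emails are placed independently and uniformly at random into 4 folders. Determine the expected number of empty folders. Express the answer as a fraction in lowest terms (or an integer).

243/256

Let Xⱼ=1 if folder j is empty. P(Xⱼ=1) = ((4-1)/4)^5 = 243/1024.
By linearity, E[#empty] = 4·243/1024 = 243/256.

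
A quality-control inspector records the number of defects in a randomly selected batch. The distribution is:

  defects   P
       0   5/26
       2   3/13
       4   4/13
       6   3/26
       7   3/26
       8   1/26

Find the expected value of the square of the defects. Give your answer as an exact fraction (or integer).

E[X²] = (5/26)·0 + (3/13)·4 + (4/13)·16 + (3/26)·36 + (3/26)·49 + (1/26)·64
     = 471/26

471/26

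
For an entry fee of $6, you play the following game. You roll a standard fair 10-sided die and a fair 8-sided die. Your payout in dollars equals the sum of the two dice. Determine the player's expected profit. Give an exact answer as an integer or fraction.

$4

Distribution of the sum of the two dice: 2 w.p. 1/80, 3 w.p. 1/40, 4 w.p. 3/80, 5 w.p. 1/20, 6 w.p. 1/16, 7 w.p. 3/40, …
E[payout] = (1/80)·2 + (1/40)·3 + (3/80)·4 + (1/20)·5 + (1/16)·6 + (3/40)·7 + (7/80)·8 + (1/10)·9 + (1/10)·10 + (1/10)·11 + (7/80)·12 + (3/40)·13 + (1/16)·14 + (1/20)·15 + (3/80)·16 + (1/40)·17 + (1/80)·18 = 10
Expected profit = 10 − 6 = 4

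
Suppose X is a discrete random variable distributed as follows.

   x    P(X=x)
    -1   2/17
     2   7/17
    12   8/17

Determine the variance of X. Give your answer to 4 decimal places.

E[X] = (2/17)·(-1) + (7/17)·2 + (8/17)·12 = 108/17
E[X²] = (2/17)·1 + (7/17)·4 + (8/17)·144 = 1182/17
Var(X) = 1182/17 − (108/17)² = 8430/289 ≈ 29.1696

29.1696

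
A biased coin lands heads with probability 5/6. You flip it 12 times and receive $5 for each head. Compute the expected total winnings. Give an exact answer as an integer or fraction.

E[#heads] = 12·5/6 = 10 (linearity over flips).
E[winnings] = 5·10 = 50.

$50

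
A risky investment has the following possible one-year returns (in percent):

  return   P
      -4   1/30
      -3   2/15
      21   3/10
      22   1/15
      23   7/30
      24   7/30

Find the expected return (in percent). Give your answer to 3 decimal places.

18.200

E[X] = (1/30)·(-4) + (2/15)·(-3) + (3/10)·21 + (1/15)·22 + (7/30)·23 + (7/30)·24
     = 91/5 ≈ 18.200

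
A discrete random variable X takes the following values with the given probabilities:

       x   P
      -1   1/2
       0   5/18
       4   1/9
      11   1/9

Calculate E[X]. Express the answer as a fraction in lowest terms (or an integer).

7/6

E[X] = (1/2)·(-1) + (5/18)·0 + (1/9)·4 + (1/9)·11
     = 7/6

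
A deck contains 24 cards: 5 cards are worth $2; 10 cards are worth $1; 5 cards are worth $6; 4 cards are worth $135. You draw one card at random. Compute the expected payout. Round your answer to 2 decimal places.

$24.58

E[payout] = (5/24)·2 + (10/24)·1 + (5/24)·6 + (4/24)·135 = 295/12
≈ $24.58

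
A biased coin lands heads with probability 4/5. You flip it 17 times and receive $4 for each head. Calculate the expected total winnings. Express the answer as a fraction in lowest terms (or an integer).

272/5 dollars

E[#heads] = 17·4/5 = 68/5 (linearity over flips).
E[winnings] = 4·68/5 = 272/5.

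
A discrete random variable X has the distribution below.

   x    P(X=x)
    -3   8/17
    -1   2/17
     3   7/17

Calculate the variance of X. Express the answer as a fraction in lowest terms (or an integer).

E[X] = (8/17)·(-3) + (2/17)·(-1) + (7/17)·3 = -5/17
E[X²] = (8/17)·9 + (2/17)·1 + (7/17)·9 = 137/17
Var(X) = 137/17 − (-5/17)² = 2304/289

2304/289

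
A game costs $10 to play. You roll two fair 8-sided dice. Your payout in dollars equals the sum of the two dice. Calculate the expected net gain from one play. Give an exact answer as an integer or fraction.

-$1

Distribution of the sum of the two dice: 2 w.p. 1/64, 3 w.p. 1/32, 4 w.p. 3/64, 5 w.p. 1/16, 6 w.p. 5/64, 7 w.p. 3/32, …
E[payout] = (1/64)·2 + (1/32)·3 + (3/64)·4 + (1/16)·5 + (5/64)·6 + (3/32)·7 + (7/64)·8 + (1/8)·9 + (7/64)·10 + (3/32)·11 + (5/64)·12 + (1/16)·13 + (3/64)·14 + (1/32)·15 + (1/64)·16 = 9
Expected profit = 9 − 10 = -1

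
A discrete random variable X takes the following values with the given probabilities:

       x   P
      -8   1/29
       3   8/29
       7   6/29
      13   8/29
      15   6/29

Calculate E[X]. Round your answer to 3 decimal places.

E[X] = (1/29)·(-8) + (8/29)·3 + (6/29)·7 + (8/29)·13 + (6/29)·15
     = 252/29 ≈ 8.690

8.690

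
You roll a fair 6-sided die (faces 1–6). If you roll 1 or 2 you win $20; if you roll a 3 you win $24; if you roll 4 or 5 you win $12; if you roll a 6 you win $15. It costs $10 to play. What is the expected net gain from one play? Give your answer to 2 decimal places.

E[payout] = (1/3)·12 + (1/6)·15 + (1/3)·20 + (1/6)·24 = 103/6
Expected profit = 103/6 − 10 = 43/6 ≈ $7.17

$7.17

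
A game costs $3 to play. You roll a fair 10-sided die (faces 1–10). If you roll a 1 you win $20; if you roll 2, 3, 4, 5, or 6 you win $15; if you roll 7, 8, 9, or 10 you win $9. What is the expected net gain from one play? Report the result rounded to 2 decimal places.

$10.10

E[payout] = (2/5)·9 + (1/2)·15 + (1/10)·20 = 131/10
Expected profit = 131/10 − 3 = 101/10 ≈ $10.10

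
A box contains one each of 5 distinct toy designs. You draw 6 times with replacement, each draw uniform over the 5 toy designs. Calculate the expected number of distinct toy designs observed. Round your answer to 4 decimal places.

Let Xⱼ=1 if type j appears at least once. P(Xⱼ=1) = 1 − ((5−1)/5)^6 = 11529/15625.
E[#distinct] = 5·11529/15625 = 11529/3125.
≈ 3.6893

3.6893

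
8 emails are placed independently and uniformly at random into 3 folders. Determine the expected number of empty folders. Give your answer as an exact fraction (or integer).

Let Xⱼ=1 if folder j is empty. P(Xⱼ=1) = ((3-1)/3)^8 = 256/6561.
By linearity, E[#empty] = 3·256/6561 = 256/2187.

256/2187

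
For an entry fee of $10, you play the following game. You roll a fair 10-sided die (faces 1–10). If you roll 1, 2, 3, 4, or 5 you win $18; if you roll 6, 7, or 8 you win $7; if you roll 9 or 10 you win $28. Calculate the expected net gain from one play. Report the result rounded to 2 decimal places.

E[payout] = (3/10)·7 + (1/2)·18 + (1/5)·28 = 167/10
Expected profit = 167/10 − 10 = 67/10 ≈ $6.70

$6.70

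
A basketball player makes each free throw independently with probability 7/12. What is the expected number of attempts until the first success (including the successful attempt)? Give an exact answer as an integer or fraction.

For a geometric distribution, E[trials] = 1/p = 1/(7/12) = 12/7.

12/7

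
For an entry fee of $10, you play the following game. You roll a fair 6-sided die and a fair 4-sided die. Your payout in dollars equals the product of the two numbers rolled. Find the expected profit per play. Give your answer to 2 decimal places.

-$1.25

Distribution of the product of the two numbers rolled: 1 w.p. 1/24, 2 w.p. 1/12, 3 w.p. 1/12, 4 w.p. 1/8, 5 w.p. 1/24, 6 w.p. 1/8, …
E[payout] = (1/24)·1 + (1/12)·2 + (1/12)·3 + (1/8)·4 + (1/24)·5 + (1/8)·6 + (1/12)·8 + (1/24)·9 + (1/24)·10 + (1/8)·12 + (1/24)·15 + (1/24)·16 + (1/24)·18 + (1/24)·20 + (1/24)·24 = 35/4
Expected profit = 35/4 − 10 = -5/4 ≈ -$1.25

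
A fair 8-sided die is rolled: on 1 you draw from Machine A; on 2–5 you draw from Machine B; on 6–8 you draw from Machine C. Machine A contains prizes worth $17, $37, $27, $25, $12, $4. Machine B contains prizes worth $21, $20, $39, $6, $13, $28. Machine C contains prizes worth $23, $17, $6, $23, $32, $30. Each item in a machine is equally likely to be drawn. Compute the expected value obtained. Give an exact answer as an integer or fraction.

341/16 dollars

E[X | Machine A] = (17 + 37 + 27 + 25 + 12 + 4)/6 = 61/3
E[X | Machine B] = (21 + 20 + 39 + 6 + 13 + 28)/6 = 127/6
E[X | Machine C] = (23 + 17 + 6 + 23 + 32 + 30)/6 = 131/6
E[X] = (1/8)·61/3 + (1/2)·127/6 + (3/8)·131/6 = 341/16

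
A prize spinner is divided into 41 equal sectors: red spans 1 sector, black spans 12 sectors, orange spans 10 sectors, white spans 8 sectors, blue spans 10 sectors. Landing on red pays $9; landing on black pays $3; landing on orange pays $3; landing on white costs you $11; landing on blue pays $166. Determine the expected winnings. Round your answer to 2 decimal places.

E[payout] = (1/41)·9 + (12/41)·3 + (10/41)·3 + (8/41)·(-11) + (10/41)·166 = 1647/41
≈ $40.17

$40.17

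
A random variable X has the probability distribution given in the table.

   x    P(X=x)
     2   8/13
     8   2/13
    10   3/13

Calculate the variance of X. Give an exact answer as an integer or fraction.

2136/169

E[X] = (8/13)·2 + (2/13)·8 + (3/13)·10 = 62/13
E[X²] = (8/13)·4 + (2/13)·64 + (3/13)·100 = 460/13
Var(X) = 460/13 − (62/13)² = 2136/169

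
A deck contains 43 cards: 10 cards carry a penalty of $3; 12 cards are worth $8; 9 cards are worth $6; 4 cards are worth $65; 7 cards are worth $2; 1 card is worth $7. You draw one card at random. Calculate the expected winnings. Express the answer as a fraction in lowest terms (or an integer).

401/43 dollars

E[payout] = (10/43)·(-3) + (12/43)·8 + (9/43)·6 + (4/43)·65 + (7/43)·2 + (1/43)·7 = 401/43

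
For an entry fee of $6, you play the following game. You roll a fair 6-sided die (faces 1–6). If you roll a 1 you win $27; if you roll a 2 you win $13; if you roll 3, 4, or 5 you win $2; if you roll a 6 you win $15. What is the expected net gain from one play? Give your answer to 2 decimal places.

$4.17

E[payout] = (1/2)·2 + (1/6)·13 + (1/6)·15 + (1/6)·27 = 61/6
Expected profit = 61/6 − 6 = 25/6 ≈ $4.17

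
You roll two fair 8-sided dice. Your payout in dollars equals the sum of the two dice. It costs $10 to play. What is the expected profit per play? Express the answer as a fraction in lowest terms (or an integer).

Distribution of the sum of the two dice: 2 w.p. 1/64, 3 w.p. 1/32, 4 w.p. 3/64, 5 w.p. 1/16, 6 w.p. 5/64, 7 w.p. 3/32, …
E[payout] = (1/64)·2 + (1/32)·3 + (3/64)·4 + (1/16)·5 + (5/64)·6 + (3/32)·7 + (7/64)·8 + (1/8)·9 + (7/64)·10 + (3/32)·11 + (5/64)·12 + (1/16)·13 + (3/64)·14 + (1/32)·15 + (1/64)·16 = 9
Expected profit = 9 − 10 = -1

-$1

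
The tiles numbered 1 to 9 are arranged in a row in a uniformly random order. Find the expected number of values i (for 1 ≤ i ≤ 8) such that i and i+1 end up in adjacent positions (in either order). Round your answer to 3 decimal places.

1.778

For each i ∈ {1,…,8}, let Xᵢ = 1 if i and i+1 are adjacent. P(Xᵢ=1) = 2·(9−1)!/9! = 2/9.
By linearity, E[ΣXᵢ] = (8)·(2/9) = 16/9.
≈ 1.778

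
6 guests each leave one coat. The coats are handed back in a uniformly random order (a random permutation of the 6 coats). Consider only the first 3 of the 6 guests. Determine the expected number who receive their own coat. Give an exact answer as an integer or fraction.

1/2

Let Xᵢ = 1 if person i gets their own coat. For each i, P(Xᵢ=1) = 1/6.
By linearity of expectation, E[X₁+…+X_3] = 3·(1/6) = 1/2.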